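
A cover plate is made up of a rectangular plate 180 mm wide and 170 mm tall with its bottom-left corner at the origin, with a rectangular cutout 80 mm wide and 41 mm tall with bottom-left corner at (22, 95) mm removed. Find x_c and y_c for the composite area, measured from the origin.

Part | A | x̄ᵢ | ȳᵢ | A·x̄ᵢ | A·ȳᵢ
plate | 30600.00 | 90.00 | 85.00 | 2754000.00 | 2601000.00
hole | -3280.00 | 62.00 | 115.50 | -203360.00 | -378840.00
Σ | 27320.00 |  |  | 2550640.00 | 2222160.00
x_c = 2550640.00 / 27320.00 = 93.36 mm
y_c = 2222160.00 / 27320.00 = 81.34 mm

x_c = 93.36 mm, y_c = 81.34 mm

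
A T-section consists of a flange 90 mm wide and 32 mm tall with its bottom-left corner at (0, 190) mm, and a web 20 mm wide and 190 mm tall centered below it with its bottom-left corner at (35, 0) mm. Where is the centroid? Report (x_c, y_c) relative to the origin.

x_c = 45.00 mm, y_c = 142.86 mm

web: A = 20 × 190 = 3800.00, centroid at (45.00, 95.00).
flange: A = 90 × 32 = 2880.00, centroid at (45.00, 206.00).
ΣA = 6680.00 mm²
ΣAx_c = (3800.00)(45.00) + (2880.00)(45.00) = 300600.00 mm³
ΣAy_c = (3800.00)(95.00) + (2880.00)(206.00) = 954280.00 mm³
x_c = 300600.00 / 6680.00 = 45.00 mm
y_c = 954280.00 / 6680.00 = 142.86 mm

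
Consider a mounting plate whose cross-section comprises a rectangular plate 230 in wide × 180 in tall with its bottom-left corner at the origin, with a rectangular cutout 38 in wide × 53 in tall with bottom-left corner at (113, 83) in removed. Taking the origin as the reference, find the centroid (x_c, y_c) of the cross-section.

Part | A | x̄ᵢ | ȳᵢ | A·x̄ᵢ | A·ȳᵢ
plate | 41400.00 | 115.00 | 90.00 | 4761000.00 | 3726000.00
hole | -2014.00 | 132.00 | 109.50 | -265848.00 | -220533.00
Σ | 39386.00 |  |  | 4495152.00 | 3505467.00
x_c = 4495152.00 / 39386.00 = 114.13 in
y_c = 3505467.00 / 39386.00 = 89.00 in

x_c = 114.13 in, y_c = 89.00 in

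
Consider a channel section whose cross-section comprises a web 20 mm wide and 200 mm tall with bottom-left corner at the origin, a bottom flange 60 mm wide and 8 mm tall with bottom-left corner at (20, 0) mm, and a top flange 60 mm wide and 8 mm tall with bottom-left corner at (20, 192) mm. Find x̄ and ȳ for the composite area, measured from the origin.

web: A = 20 × 200 = 4000.00, centroid at (10.00, 100.00).
bottom flange: A = 60 × 8 = 480.00, centroid at (50.00, 4.00).
top flange: A = 60 × 8 = 480.00, centroid at (50.00, 196.00).
ΣA = 4960.00 mm²
ΣAx̄ = (4000.00)(10.00) + (480.00)(50.00) + (480.00)(50.00) = 88000.00 mm³
ΣAȳ = (4000.00)(100.00) + (480.00)(4.00) + (480.00)(196.00) = 496000.00 mm³
x̄ = 88000.00 / 4960.00 = 17.74 mm
ȳ = 496000.00 / 4960.00 = 100.00 mm

x̄ = 17.74 mm, ȳ = 100.00 mm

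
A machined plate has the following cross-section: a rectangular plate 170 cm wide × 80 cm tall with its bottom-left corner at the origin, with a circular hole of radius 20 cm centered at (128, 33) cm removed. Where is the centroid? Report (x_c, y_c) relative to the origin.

x_c = 80.62 cm, y_c = 40.71 cm

Part | A | x̄ᵢ | ȳᵢ | A·x̄ᵢ | A·ȳᵢ
plate | 13600.00 | 85.00 | 40.00 | 1156000.00 | 544000.00
hole | -1256.64 | 128.00 | 33.00 | -160849.54 | -41469.02
Σ | 12343.36 |  |  | 995150.46 | 502530.98
x_c = 995150.46 / 12343.36 = 80.62 cm
y_c = 502530.98 / 12343.36 = 40.71 cm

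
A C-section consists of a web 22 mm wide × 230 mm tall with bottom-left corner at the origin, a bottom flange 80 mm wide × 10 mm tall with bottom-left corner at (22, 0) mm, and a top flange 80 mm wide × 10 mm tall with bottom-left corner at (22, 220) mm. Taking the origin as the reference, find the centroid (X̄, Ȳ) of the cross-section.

X̄ = 23.25 mm, Ȳ = 115.00 mm

web: A = 22 × 230 = 5060.00, centroid at (11.00, 115.00).
bottom flange: A = 80 × 10 = 800.00, centroid at (62.00, 5.00).
top flange: A = 80 × 10 = 800.00, centroid at (62.00, 225.00).
ΣA = 6660.00 mm²
ΣAX̄ = (5060.00)(11.00) + (800.00)(62.00) + (800.00)(62.00) = 154860.00 mm³
ΣAȲ = (5060.00)(115.00) + (800.00)(5.00) + (800.00)(225.00) = 765900.00 mm³
X̄ = 154860.00 / 6660.00 = 23.25 mm
Ȳ = 765900.00 / 6660.00 = 115.00 mm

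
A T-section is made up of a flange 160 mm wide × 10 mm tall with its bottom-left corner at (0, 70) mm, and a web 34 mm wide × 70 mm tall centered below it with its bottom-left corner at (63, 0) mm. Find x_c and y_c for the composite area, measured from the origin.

web: A = 34 × 70 = 2380.00, centroid at (80.00, 35.00).
flange: A = 160 × 10 = 1600.00, centroid at (80.00, 75.00).
ΣA = 3980.00 mm²
ΣAx_c = (2380.00)(80.00) + (1600.00)(80.00) = 318400.00 mm³
ΣAy_c = (2380.00)(35.00) + (1600.00)(75.00) = 203300.00 mm³
x_c = 318400.00 / 3980.00 = 80.00 mm
y_c = 203300.00 / 3980.00 = 51.08 mm

x_c = 80.00 mm, y_c = 51.08 mm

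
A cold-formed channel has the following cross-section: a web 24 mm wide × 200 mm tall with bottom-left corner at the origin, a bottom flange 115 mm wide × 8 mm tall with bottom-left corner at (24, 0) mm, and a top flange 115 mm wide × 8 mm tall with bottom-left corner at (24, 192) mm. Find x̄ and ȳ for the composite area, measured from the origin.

Part | A | x̄ᵢ | ȳᵢ | A·x̄ᵢ | A·ȳᵢ
web | 4800.00 | 12.00 | 100.00 | 57600.00 | 480000.00
bottom flange | 920.00 | 81.50 | 4.00 | 74980.00 | 3680.00
top flange | 920.00 | 81.50 | 196.00 | 74980.00 | 180320.00
Σ | 6640.00 |  |  | 207560.00 | 664000.00
x̄ = 207560.00 / 6640.00 = 31.26 mm
ȳ = 664000.00 / 6640.00 = 100.00 mm

x̄ = 31.26 mm, ȳ = 100.00 mm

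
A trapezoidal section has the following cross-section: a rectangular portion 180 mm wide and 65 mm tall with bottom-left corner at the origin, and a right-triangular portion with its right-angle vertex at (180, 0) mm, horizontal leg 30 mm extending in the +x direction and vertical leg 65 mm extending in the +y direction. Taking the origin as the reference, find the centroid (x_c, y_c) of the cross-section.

Part | A | x̄ᵢ | ȳᵢ | A·x̄ᵢ | A·ȳᵢ
rectangular portion | 11700.00 | 90.00 | 32.50 | 1053000.00 | 380250.00
triangular portion | 975.00 | 190.00 | 21.67 | 185250.00 | 21125.00
Σ | 12675.00 |  |  | 1238250.00 | 401375.00
x_c = 1238250.00 / 12675.00 = 97.69 mm
y_c = 401375.00 / 12675.00 = 31.67 mm

x_c = 97.69 mm, y_c = 31.67 mm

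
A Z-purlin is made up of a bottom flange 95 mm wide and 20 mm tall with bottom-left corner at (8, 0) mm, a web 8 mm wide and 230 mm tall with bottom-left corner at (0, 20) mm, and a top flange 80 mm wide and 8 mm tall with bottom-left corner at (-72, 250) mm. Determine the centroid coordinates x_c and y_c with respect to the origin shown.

bottom flange: A = 95 × 20 = 1900.00, centroid at (55.50, 10.00).
web: A = 8 × 230 = 1840.00, centroid at (4.00, 135.00).
top flange: A = 80 × 8 = 640.00, centroid at (-32.00, 254.00).
ΣA = 4380.00 mm²
ΣAx_c = (1900.00)(55.50) + (1840.00)(4.00) + (640.00)(-32.00) = 92330.00 mm³
ΣAy_c = (1900.00)(10.00) + (1840.00)(135.00) + (640.00)(254.00) = 429960.00 mm³
x_c = 92330.00 / 4380.00 = 21.08 mm
y_c = 429960.00 / 4380.00 = 98.16 mm

x_c = 21.08 mm, y_c = 98.16 mm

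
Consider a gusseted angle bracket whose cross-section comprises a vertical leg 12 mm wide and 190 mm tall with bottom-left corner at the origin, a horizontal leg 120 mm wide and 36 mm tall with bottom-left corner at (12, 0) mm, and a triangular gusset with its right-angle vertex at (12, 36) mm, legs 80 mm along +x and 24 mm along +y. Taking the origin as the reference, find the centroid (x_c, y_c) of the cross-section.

x_c = 47.86 mm, y_c = 44.52 mm

Part | A | x̄ᵢ | ȳᵢ | A·x̄ᵢ | A·ȳᵢ
vertical leg | 2280.00 | 6.00 | 95.00 | 13680.00 | 216600.00
horizontal leg | 4320.00 | 72.00 | 18.00 | 311040.00 | 77760.00
gusset | 960.00 | 38.67 | 44.00 | 37120.00 | 42240.00
Σ | 7560.00 |  |  | 361840.00 | 336600.00
x_c = 361840.00 / 7560.00 = 47.86 mm
y_c = 336600.00 / 7560.00 = 44.52 mm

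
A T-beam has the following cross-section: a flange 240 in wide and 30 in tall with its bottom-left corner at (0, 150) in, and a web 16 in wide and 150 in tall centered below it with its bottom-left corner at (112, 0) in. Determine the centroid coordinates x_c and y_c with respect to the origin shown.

x_c = 120.00 in, y_c = 142.50 in

web: A = 16 × 150 = 2400.00, centroid at (120.00, 75.00).
flange: A = 240 × 30 = 7200.00, centroid at (120.00, 165.00).
ΣA = 9600.00 in²
ΣAx_c = (2400.00)(120.00) + (7200.00)(120.00) = 1152000.00 in³
ΣAy_c = (2400.00)(75.00) + (7200.00)(165.00) = 1368000.00 in³
x_c = 1152000.00 / 9600.00 = 120.00 in
y_c = 1368000.00 / 9600.00 = 142.50 in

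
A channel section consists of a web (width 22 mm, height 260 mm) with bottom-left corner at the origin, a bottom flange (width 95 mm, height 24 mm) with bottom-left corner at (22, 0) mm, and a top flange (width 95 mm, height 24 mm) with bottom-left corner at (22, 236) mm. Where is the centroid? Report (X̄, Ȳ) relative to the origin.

web: A = 22 × 260 = 5720.00, centroid at (11.00, 130.00).
bottom flange: A = 95 × 24 = 2280.00, centroid at (69.50, 12.00).
top flange: A = 95 × 24 = 2280.00, centroid at (69.50, 248.00).
ΣA = 10280.00 mm², ΣAX̄ = 379840.00 mm³, ΣAȲ = 1336400.00 mm³.
X̄ = 379840.00/10280.00 = 36.95 mm; Ȳ = 1336400.00/10280.00 = 130.00 mm.

X̄ = 36.95 mm, Ȳ = 130.00 mm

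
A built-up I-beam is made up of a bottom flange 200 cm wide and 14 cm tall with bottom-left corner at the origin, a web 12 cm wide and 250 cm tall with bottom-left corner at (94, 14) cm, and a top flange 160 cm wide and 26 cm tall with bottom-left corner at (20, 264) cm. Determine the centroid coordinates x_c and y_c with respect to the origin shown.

bottom flange: A = 200 × 14 = 2800.00, centroid at (100.00, 7.00).
web: A = 12 × 250 = 3000.00, centroid at (100.00, 139.00).
top flange: A = 160 × 26 = 4160.00, centroid at (100.00, 277.00).
ΣA = 9960.00 cm²
ΣAx_c = (2800.00)(100.00) + (3000.00)(100.00) + (4160.00)(100.00) = 996000.00 cm³
ΣAy_c = (2800.00)(7.00) + (3000.00)(139.00) + (4160.00)(277.00) = 1588920.00 cm³
x_c = 996000.00 / 9960.00 = 100.00 cm
y_c = 1588920.00 / 9960.00 = 159.53 cm

x_c = 100.00 cm, y_c = 159.53 cm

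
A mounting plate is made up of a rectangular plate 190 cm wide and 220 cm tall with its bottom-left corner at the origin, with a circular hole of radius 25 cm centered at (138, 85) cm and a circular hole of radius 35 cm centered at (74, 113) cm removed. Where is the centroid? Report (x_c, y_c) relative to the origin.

Part | A | x̄ᵢ | ȳᵢ | A·x̄ᵢ | A·ȳᵢ
plate | 41800.00 | 95.00 | 110.00 | 3971000.00 | 4598000.00
hole 1 | -1963.50 | 138.00 | 85.00 | -270962.37 | -166897.11
hole 2 | -3848.45 | 74.00 | 113.00 | -284785.37 | -434874.96
Σ | 35988.05 |  |  | 3415252.26 | 3996227.93
x_c = 3415252.26 / 35988.05 = 94.90 cm
y_c = 3996227.93 / 35988.05 = 111.04 cm

x_c = 94.90 cm, y_c = 111.04 cm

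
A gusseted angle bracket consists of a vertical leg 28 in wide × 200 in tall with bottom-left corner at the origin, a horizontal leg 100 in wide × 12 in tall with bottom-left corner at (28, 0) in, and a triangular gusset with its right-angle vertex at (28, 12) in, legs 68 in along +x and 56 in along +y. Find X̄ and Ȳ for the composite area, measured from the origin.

X̄ = 30.84 in, Ȳ = 71.87 in

vertical leg: A = 28 × 200 = 5600.00, centroid at (14.00, 100.00).
horizontal leg: A = 100 × 12 = 1200.00, centroid at (78.00, 6.00).
gusset: A = ½·68·56 = 1904.00, centroid at (50.67, 30.67).
ΣA = 8704.00 in², ΣAX̄ = 268469.33 in³, ΣAȲ = 625589.33 in³.
X̄ = 268469.33/8704.00 = 30.84 in; Ȳ = 625589.33/8704.00 = 71.87 in.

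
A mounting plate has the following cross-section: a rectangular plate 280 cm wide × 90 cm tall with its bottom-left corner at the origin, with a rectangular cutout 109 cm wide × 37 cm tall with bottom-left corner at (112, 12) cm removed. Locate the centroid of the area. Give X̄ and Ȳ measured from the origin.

X̄ = 134.95 cm, Ȳ = 47.76 cm

Part | A | x̄ᵢ | ȳᵢ | A·x̄ᵢ | A·ȳᵢ
plate | 25200.00 | 140.00 | 45.00 | 3528000.00 | 1134000.00
hole | -4033.00 | 166.50 | 30.50 | -671494.50 | -123006.50
Σ | 21167.00 |  |  | 2856505.50 | 1010993.50
X̄ = 2856505.50 / 21167.00 = 134.95 cm
Ȳ = 1010993.50 / 21167.00 = 47.76 cm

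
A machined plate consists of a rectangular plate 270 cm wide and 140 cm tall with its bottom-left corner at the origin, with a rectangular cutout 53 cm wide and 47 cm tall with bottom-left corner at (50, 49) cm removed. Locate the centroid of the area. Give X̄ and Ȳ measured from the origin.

plate: A = 270 × 140 = 37800.00, centroid at (135.00, 70.00).
hole: A = −(53 × 47) = -2491.00, centroid at (76.50, 72.50).
ΣA = 35309.00 cm², ΣAX̄ = 4912438.50 cm³, ΣAȲ = 2465402.50 cm³.
X̄ = 4912438.50/35309.00 = 139.13 cm; Ȳ = 2465402.50/35309.00 = 69.82 cm.

X̄ = 139.13 cm, Ȳ = 69.82 cm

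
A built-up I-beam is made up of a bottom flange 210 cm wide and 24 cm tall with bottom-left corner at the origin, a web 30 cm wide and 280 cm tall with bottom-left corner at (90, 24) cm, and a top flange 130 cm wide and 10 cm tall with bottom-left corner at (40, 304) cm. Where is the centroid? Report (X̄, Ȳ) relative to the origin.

X̄ = 105.00 cm, Ȳ = 124.82 cm

bottom flange: A = 210 × 24 = 5040.00, centroid at (105.00, 12.00).
web: A = 30 × 280 = 8400.00, centroid at (105.00, 164.00).
top flange: A = 130 × 10 = 1300.00, centroid at (105.00, 309.00).
ΣA = 14740.00 cm², ΣAX̄ = 1547700.00 cm³, ΣAȲ = 1839780.00 cm³.
X̄ = 1547700.00/14740.00 = 105.00 cm; Ȳ = 1839780.00/14740.00 = 124.82 cm.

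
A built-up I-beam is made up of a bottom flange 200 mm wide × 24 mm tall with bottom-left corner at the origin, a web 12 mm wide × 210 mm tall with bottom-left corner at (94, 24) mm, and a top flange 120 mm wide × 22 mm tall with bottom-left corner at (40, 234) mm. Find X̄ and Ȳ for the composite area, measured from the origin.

X̄ = 100.00 mm, Ȳ = 103.36 mm

Part | A | x̄ᵢ | ȳᵢ | A·x̄ᵢ | A·ȳᵢ
bottom flange | 4800.00 | 100.00 | 12.00 | 480000.00 | 57600.00
web | 2520.00 | 100.00 | 129.00 | 252000.00 | 325080.00
top flange | 2640.00 | 100.00 | 245.00 | 264000.00 | 646800.00
Σ | 9960.00 |  |  | 996000.00 | 1029480.00
X̄ = 996000.00 / 9960.00 = 100.00 mm
Ȳ = 1029480.00 / 9960.00 = 103.36 mm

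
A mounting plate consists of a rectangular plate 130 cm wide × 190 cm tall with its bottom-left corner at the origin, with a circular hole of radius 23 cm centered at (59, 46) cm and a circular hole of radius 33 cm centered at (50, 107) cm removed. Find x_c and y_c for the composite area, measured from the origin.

x_c = 68.12 cm, y_c = 97.06 cm

Part | A | x̄ᵢ | ȳᵢ | A·x̄ᵢ | A·ȳᵢ
plate | 24700.00 | 65.00 | 95.00 | 1605500.00 | 2346500.00
hole 1 | -1661.90 | 59.00 | 46.00 | -98052.25 | -76447.52
hole 2 | -3421.19 | 50.00 | 107.00 | -171059.72 | -366067.80
Σ | 19616.90 |  |  | 1336388.03 | 1903984.68
x_c = 1336388.03 / 19616.90 = 68.12 cm
y_c = 1903984.68 / 19616.90 = 97.06 cm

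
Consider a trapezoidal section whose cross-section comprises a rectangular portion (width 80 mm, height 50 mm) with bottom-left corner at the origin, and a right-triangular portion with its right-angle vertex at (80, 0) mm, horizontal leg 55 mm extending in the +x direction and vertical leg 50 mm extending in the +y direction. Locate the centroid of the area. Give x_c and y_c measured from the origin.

x_c = 54.92 mm, y_c = 22.87 mm

rectangular portion: A = 80 × 50 = 4000.00, centroid at (40.00, 25.00).
triangular portion: A = ½·55·50 = 1375.00, centroid at (98.33, 16.67).
ΣA = 5375.00 mm²
ΣAx_c = (4000.00)(40.00) + (1375.00)(98.33) = 295208.33 mm³
ΣAy_c = (4000.00)(25.00) + (1375.00)(16.67) = 122916.67 mm³
x_c = 295208.33 / 5375.00 = 54.92 mm
y_c = 122916.67 / 5375.00 = 22.87 mm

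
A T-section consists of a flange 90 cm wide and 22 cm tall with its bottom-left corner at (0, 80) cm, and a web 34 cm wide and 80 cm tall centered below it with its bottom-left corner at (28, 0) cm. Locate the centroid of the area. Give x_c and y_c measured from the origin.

x_c = 45.00 cm, y_c = 61.49 cm

Part | A | x̄ᵢ | ȳᵢ | A·x̄ᵢ | A·ȳᵢ
web | 2720.00 | 45.00 | 40.00 | 122400.00 | 108800.00
flange | 1980.00 | 45.00 | 91.00 | 89100.00 | 180180.00
Σ | 4700.00 |  |  | 211500.00 | 288980.00
x_c = 211500.00 / 4700.00 = 45.00 cm
y_c = 288980.00 / 4700.00 = 61.49 cm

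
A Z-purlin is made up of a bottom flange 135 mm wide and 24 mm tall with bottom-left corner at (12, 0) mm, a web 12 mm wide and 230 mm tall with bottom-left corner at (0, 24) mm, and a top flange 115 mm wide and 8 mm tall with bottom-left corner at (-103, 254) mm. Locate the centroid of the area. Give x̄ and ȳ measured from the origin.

Part | A | x̄ᵢ | ȳᵢ | A·x̄ᵢ | A·ȳᵢ
bottom flange | 3240.00 | 79.50 | 12.00 | 257580.00 | 38880.00
web | 2760.00 | 6.00 | 139.00 | 16560.00 | 383640.00
top flange | 920.00 | -45.50 | 258.00 | -41860.00 | 237360.00
Σ | 6920.00 |  |  | 232280.00 | 659880.00
x̄ = 232280.00 / 6920.00 = 33.57 mm
ȳ = 659880.00 / 6920.00 = 95.36 mm

x̄ = 33.57 mm, ȳ = 95.36 mm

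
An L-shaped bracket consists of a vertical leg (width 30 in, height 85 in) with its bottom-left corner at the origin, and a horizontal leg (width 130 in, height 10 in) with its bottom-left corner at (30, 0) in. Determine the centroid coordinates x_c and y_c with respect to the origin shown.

vertical leg: A = 30 × 85 = 2550.00, centroid at (15.00, 42.50).
horizontal leg: A = 130 × 10 = 1300.00, centroid at (95.00, 5.00).
ΣA = 3850.00 in², ΣAx_c = 161750.00 in³, ΣAy_c = 114875.00 in³.
x_c = 161750.00/3850.00 = 42.01 in; y_c = 114875.00/3850.00 = 29.84 in.

x_c = 42.01 in, y_c = 29.84 in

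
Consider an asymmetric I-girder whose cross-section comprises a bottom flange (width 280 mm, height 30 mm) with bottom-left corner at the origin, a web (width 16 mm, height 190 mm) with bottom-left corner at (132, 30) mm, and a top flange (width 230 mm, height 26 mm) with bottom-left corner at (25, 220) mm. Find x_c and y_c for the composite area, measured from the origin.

x_c = 140.00 mm, y_c = 109.03 mm

bottom flange: A = 280 × 30 = 8400.00, centroid at (140.00, 15.00).
web: A = 16 × 190 = 3040.00, centroid at (140.00, 125.00).
top flange: A = 230 × 26 = 5980.00, centroid at (140.00, 233.00).
ΣA = 17420.00 mm²
ΣAx_c = (8400.00)(140.00) + (3040.00)(140.00) + (5980.00)(140.00) = 2438800.00 mm³
ΣAy_c = (8400.00)(15.00) + (3040.00)(125.00) + (5980.00)(233.00) = 1899340.00 mm³
x_c = 2438800.00 / 17420.00 = 140.00 mm
y_c = 1899340.00 / 17420.00 = 109.03 mm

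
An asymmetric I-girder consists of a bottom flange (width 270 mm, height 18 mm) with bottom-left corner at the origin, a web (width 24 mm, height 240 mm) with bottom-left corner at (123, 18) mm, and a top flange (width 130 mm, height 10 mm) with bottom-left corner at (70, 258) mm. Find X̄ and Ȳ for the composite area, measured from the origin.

X̄ = 135.00 mm, Ȳ = 99.04 mm

Part | A | x̄ᵢ | ȳᵢ | A·x̄ᵢ | A·ȳᵢ
bottom flange | 4860.00 | 135.00 | 9.00 | 656100.00 | 43740.00
web | 5760.00 | 135.00 | 138.00 | 777600.00 | 794880.00
top flange | 1300.00 | 135.00 | 263.00 | 175500.00 | 341900.00
Σ | 11920.00 |  |  | 1609200.00 | 1180520.00
X̄ = 1609200.00 / 11920.00 = 135.00 mm
Ȳ = 1180520.00 / 11920.00 = 99.04 mm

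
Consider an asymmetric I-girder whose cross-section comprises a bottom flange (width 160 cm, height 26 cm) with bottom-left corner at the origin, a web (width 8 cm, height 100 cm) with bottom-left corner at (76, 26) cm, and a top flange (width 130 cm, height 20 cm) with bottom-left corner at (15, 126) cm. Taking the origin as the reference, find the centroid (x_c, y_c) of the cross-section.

x_c = 80.00 cm, y_c = 61.97 cm

bottom flange: A = 160 × 26 = 4160.00, centroid at (80.00, 13.00).
web: A = 8 × 100 = 800.00, centroid at (80.00, 76.00).
top flange: A = 130 × 20 = 2600.00, centroid at (80.00, 136.00).
ΣA = 7560.00 cm², ΣAx_c = 604800.00 cm³, ΣAy_c = 468480.00 cm³.
x_c = 604800.00/7560.00 = 80.00 cm; y_c = 468480.00/7560.00 = 61.97 cm.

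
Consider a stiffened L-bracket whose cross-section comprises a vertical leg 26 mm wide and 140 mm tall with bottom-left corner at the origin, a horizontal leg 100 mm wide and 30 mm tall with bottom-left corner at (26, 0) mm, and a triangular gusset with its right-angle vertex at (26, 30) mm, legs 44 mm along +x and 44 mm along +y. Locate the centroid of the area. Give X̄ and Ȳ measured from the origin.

X̄ = 41.36 mm, Ȳ = 45.09 mm

vertical leg: A = 26 × 140 = 3640.00, centroid at (13.00, 70.00).
horizontal leg: A = 100 × 30 = 3000.00, centroid at (76.00, 15.00).
gusset: A = ½·44·44 = 968.00, centroid at (40.67, 44.67).
ΣA = 7608.00 mm², ΣAX̄ = 314685.33 mm³, ΣAȲ = 343037.33 mm³.
X̄ = 314685.33/7608.00 = 41.36 mm; Ȳ = 343037.33/7608.00 = 45.09 mm.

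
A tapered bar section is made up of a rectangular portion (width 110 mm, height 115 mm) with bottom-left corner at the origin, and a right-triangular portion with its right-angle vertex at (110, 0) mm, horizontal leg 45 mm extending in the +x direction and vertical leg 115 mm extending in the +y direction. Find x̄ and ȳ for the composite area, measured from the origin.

rectangular portion: A = 110 × 115 = 12650.00, centroid at (55.00, 57.50).
triangular portion: A = ½·45·115 = 2587.50, centroid at (125.00, 38.33).
ΣA = 15237.50 mm², ΣAx̄ = 1019187.50 mm³, ΣAȳ = 826562.50 mm³.
x̄ = 1019187.50/15237.50 = 66.89 mm; ȳ = 826562.50/15237.50 = 54.25 mm.

x̄ = 66.89 mm, ȳ = 54.25 mm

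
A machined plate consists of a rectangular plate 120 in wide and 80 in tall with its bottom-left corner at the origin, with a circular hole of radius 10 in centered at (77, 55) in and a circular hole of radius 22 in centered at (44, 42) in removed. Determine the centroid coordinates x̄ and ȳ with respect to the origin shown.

Part | A | x̄ᵢ | ȳᵢ | A·x̄ᵢ | A·ȳᵢ
plate | 9600.00 | 60.00 | 40.00 | 576000.00 | 384000.00
hole 1 | -314.16 | 77.00 | 55.00 | -24190.26 | -17278.76
hole 2 | -1520.53 | 44.00 | 42.00 | -66903.36 | -63862.30
Σ | 7765.31 |  |  | 484906.38 | 302858.94
x̄ = 484906.38 / 7765.31 = 62.45 in
ȳ = 302858.94 / 7765.31 = 39.00 in

x̄ = 62.45 in, ȳ = 39.00 in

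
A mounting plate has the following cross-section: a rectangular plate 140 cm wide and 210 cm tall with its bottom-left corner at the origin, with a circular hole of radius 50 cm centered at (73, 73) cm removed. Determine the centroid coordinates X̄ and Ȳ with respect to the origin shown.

X̄ = 68.91 cm, Ȳ = 116.66 cm

plate: A = 140 × 210 = 29400.00, centroid at (70.00, 105.00).
hole: A = −π·50² = -7853.98, centroid at (73.00, 73.00).
ΣA = 21546.02 cm², ΣAX̄ = 1484659.34 cm³, ΣAȲ = 2513659.34 cm³.
X̄ = 1484659.34/21546.02 = 68.91 cm; Ȳ = 2513659.34/21546.02 = 116.66 cm.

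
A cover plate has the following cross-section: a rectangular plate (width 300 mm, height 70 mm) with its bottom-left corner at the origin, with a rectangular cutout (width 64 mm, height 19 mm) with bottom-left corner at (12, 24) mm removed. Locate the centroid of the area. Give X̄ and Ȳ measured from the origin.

X̄ = 156.52 mm, Ȳ = 35.09 mm

plate: A = 300 × 70 = 21000.00, centroid at (150.00, 35.00).
hole: A = −(64 × 19) = -1216.00, centroid at (44.00, 33.50).
ΣA = 19784.00 mm²
ΣAX̄ = (21000.00)(150.00) + (-1216.00)(44.00) = 3096496.00 mm³
ΣAȲ = (21000.00)(35.00) + (-1216.00)(33.50) = 694264.00 mm³
X̄ = 3096496.00 / 19784.00 = 156.52 mm
Ȳ = 694264.00 / 19784.00 = 35.09 mm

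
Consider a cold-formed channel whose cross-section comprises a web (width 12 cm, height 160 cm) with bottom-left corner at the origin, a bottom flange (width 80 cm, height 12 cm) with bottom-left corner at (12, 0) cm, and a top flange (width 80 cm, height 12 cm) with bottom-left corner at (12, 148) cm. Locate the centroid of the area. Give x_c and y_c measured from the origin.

Part | A | x̄ᵢ | ȳᵢ | A·x̄ᵢ | A·ȳᵢ
web | 1920.00 | 6.00 | 80.00 | 11520.00 | 153600.00
bottom flange | 960.00 | 52.00 | 6.00 | 49920.00 | 5760.00
top flange | 960.00 | 52.00 | 154.00 | 49920.00 | 147840.00
Σ | 3840.00 |  |  | 111360.00 | 307200.00
x_c = 111360.00 / 3840.00 = 29.00 cm
y_c = 307200.00 / 3840.00 = 80.00 cm

x_c = 29.00 cm, y_c = 80.00 cm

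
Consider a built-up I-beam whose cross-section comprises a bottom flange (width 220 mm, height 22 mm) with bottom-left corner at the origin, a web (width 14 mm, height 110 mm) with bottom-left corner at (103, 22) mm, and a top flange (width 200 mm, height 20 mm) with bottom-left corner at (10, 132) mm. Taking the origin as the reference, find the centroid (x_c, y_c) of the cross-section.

bottom flange: A = 220 × 22 = 4840.00, centroid at (110.00, 11.00).
web: A = 14 × 110 = 1540.00, centroid at (110.00, 77.00).
top flange: A = 200 × 20 = 4000.00, centroid at (110.00, 142.00).
ΣA = 10380.00 mm²
ΣAx_c = (4840.00)(110.00) + (1540.00)(110.00) + (4000.00)(110.00) = 1141800.00 mm³
ΣAy_c = (4840.00)(11.00) + (1540.00)(77.00) + (4000.00)(142.00) = 739820.00 mm³
x_c = 1141800.00 / 10380.00 = 110.00 mm
y_c = 739820.00 / 10380.00 = 71.27 mm

x_c = 110.00 mm, y_c = 71.27 mm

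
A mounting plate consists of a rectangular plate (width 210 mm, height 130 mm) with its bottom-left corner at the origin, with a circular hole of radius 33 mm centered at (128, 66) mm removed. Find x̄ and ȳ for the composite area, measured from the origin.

plate: A = 210 × 130 = 27300.00, centroid at (105.00, 65.00).
hole: A = −π·33² = -3421.19, centroid at (128.00, 66.00).
ΣA = 23878.81 mm²
ΣAx̄ = (27300.00)(105.00) + (-3421.19)(128.00) = 2428587.12 mm³
ΣAȳ = (27300.00)(65.00) + (-3421.19)(66.00) = 1548701.17 mm³
x̄ = 2428587.12 / 23878.81 = 101.70 mm
ȳ = 1548701.17 / 23878.81 = 64.86 mm

x̄ = 101.70 mm, ȳ = 64.86 mm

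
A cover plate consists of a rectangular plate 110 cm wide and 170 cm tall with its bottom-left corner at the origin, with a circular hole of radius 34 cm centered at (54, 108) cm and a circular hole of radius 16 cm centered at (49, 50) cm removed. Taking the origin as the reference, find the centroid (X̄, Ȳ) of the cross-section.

plate: A = 110 × 170 = 18700.00, centroid at (55.00, 85.00).
hole 1: A = −π·34² = -3631.68, centroid at (54.00, 108.00).
hole 2: A = −π·16² = -804.25, centroid at (49.00, 50.00).
ΣA = 14264.07 cm²
ΣAX̄ = (18700.00)(55.00) + (-3631.68)(54.00) + (-804.25)(49.00) = 792981.08 cm³
ΣAȲ = (18700.00)(85.00) + (-3631.68)(108.00) + (-804.25)(50.00) = 1157066.05 cm³
X̄ = 792981.08 / 14264.07 = 55.59 cm
Ȳ = 1157066.05 / 14264.07 = 81.12 cm

X̄ = 55.59 cm, Ȳ = 81.12 cm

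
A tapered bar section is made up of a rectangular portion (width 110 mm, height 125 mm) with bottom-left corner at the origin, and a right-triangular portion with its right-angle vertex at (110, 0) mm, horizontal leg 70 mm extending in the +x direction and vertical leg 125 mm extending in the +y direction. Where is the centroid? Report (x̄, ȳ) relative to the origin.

x̄ = 73.91 mm, ȳ = 57.47 mm

rectangular portion: A = 110 × 125 = 13750.00, centroid at (55.00, 62.50).
triangular portion: A = ½·70·125 = 4375.00, centroid at (133.33, 41.67).
ΣA = 18125.00 mm²
ΣAx̄ = (13750.00)(55.00) + (4375.00)(133.33) = 1339583.33 mm³
ΣAȳ = (13750.00)(62.50) + (4375.00)(41.67) = 1041666.67 mm³
x̄ = 1339583.33 / 18125.00 = 73.91 mm
ȳ = 1041666.67 / 18125.00 = 57.47 mm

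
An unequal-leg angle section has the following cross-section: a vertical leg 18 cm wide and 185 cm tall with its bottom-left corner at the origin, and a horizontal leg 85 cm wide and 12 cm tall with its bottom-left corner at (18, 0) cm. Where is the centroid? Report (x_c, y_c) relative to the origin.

Part | A | x̄ᵢ | ȳᵢ | A·x̄ᵢ | A·ȳᵢ
vertical leg | 3330.00 | 9.00 | 92.50 | 29970.00 | 308025.00
horizontal leg | 1020.00 | 60.50 | 6.00 | 61710.00 | 6120.00
Σ | 4350.00 |  |  | 91680.00 | 314145.00
x_c = 91680.00 / 4350.00 = 21.08 cm
y_c = 314145.00 / 4350.00 = 72.22 cm

x_c = 21.08 cm, y_c = 72.22 cm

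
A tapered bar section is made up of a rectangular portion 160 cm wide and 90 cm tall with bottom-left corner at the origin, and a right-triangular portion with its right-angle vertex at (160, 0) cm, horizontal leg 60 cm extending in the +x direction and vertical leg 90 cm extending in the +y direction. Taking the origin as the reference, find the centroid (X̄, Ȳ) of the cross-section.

Part | A | x̄ᵢ | ȳᵢ | A·x̄ᵢ | A·ȳᵢ
rectangular portion | 14400.00 | 80.00 | 45.00 | 1152000.00 | 648000.00
triangular portion | 2700.00 | 180.00 | 30.00 | 486000.00 | 81000.00
Σ | 17100.00 |  |  | 1638000.00 | 729000.00
X̄ = 1638000.00 / 17100.00 = 95.79 cm
Ȳ = 729000.00 / 17100.00 = 42.63 cm

X̄ = 95.79 cm, Ȳ = 42.63 cm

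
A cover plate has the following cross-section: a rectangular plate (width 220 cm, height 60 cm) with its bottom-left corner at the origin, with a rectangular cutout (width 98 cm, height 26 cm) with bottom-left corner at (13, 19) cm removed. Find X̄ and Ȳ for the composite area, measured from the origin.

X̄ = 121.48 cm, Ȳ = 29.52 cm

plate: A = 220 × 60 = 13200.00, centroid at (110.00, 30.00).
hole: A = −(98 × 26) = -2548.00, centroid at (62.00, 32.00).
ΣA = 10652.00 cm², ΣAX̄ = 1294024.00 cm³, ΣAȲ = 314464.00 cm³.
X̄ = 1294024.00/10652.00 = 121.48 cm; Ȳ = 314464.00/10652.00 = 29.52 cm.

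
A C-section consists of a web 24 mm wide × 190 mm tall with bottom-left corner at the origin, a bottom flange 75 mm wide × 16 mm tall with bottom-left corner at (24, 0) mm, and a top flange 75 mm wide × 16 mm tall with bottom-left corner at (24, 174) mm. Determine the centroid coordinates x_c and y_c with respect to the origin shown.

x_c = 29.07 mm, y_c = 95.00 mm

web: A = 24 × 190 = 4560.00, centroid at (12.00, 95.00).
bottom flange: A = 75 × 16 = 1200.00, centroid at (61.50, 8.00).
top flange: A = 75 × 16 = 1200.00, centroid at (61.50, 182.00).
ΣA = 6960.00 mm², ΣAx_c = 202320.00 mm³, ΣAy_c = 661200.00 mm³.
x_c = 202320.00/6960.00 = 29.07 mm; y_c = 661200.00/6960.00 = 95.00 mm.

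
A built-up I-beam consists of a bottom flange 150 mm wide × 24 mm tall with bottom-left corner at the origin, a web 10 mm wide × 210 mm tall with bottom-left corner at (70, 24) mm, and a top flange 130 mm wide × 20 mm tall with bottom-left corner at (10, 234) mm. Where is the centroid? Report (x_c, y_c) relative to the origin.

bottom flange: A = 150 × 24 = 3600.00, centroid at (75.00, 12.00).
web: A = 10 × 210 = 2100.00, centroid at (75.00, 129.00).
top flange: A = 130 × 20 = 2600.00, centroid at (75.00, 244.00).
ΣA = 8300.00 mm²
ΣAx_c = (3600.00)(75.00) + (2100.00)(75.00) + (2600.00)(75.00) = 622500.00 mm³
ΣAy_c = (3600.00)(12.00) + (2100.00)(129.00) + (2600.00)(244.00) = 948500.00 mm³
x_c = 622500.00 / 8300.00 = 75.00 mm
y_c = 948500.00 / 8300.00 = 114.28 mm

x_c = 75.00 mm, y_c = 114.28 mm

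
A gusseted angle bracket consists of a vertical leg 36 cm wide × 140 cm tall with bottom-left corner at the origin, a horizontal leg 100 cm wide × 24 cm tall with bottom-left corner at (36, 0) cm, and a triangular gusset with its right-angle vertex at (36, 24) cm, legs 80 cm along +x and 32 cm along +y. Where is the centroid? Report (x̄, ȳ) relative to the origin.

vertical leg: A = 36 × 140 = 5040.00, centroid at (18.00, 70.00).
horizontal leg: A = 100 × 24 = 2400.00, centroid at (86.00, 12.00).
gusset: A = ½·80·32 = 1280.00, centroid at (62.67, 34.67).
ΣA = 8720.00 cm²
ΣAx̄ = (5040.00)(18.00) + (2400.00)(86.00) + (1280.00)(62.67) = 377333.33 cm³
ΣAȳ = (5040.00)(70.00) + (2400.00)(12.00) + (1280.00)(34.67) = 425973.33 cm³
x̄ = 377333.33 / 8720.00 = 43.27 cm
ȳ = 425973.33 / 8720.00 = 48.85 cm

x̄ = 43.27 cm, ȳ = 48.85 cm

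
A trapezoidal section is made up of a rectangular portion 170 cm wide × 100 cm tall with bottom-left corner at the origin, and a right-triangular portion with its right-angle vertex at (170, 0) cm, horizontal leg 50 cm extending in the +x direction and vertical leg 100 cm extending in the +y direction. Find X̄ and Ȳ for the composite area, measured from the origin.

X̄ = 98.03 cm, Ȳ = 47.86 cm

rectangular portion: A = 170 × 100 = 17000.00, centroid at (85.00, 50.00).
triangular portion: A = ½·50·100 = 2500.00, centroid at (186.67, 33.33).
ΣA = 19500.00 cm², ΣAX̄ = 1911666.67 cm³, ΣAȲ = 933333.33 cm³.
X̄ = 1911666.67/19500.00 = 98.03 cm; Ȳ = 933333.33/19500.00 = 47.86 cm.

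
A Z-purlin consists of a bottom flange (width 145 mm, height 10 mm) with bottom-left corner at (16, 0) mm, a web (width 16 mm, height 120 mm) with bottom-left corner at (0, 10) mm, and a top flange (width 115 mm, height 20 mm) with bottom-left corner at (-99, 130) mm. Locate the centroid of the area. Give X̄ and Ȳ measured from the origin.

bottom flange: A = 145 × 10 = 1450.00, centroid at (88.50, 5.00).
web: A = 16 × 120 = 1920.00, centroid at (8.00, 70.00).
top flange: A = 115 × 20 = 2300.00, centroid at (-41.50, 140.00).
ΣA = 5670.00 mm²
ΣAX̄ = (1450.00)(88.50) + (1920.00)(8.00) + (2300.00)(-41.50) = 48235.00 mm³
ΣAȲ = (1450.00)(5.00) + (1920.00)(70.00) + (2300.00)(140.00) = 463650.00 mm³
X̄ = 48235.00 / 5670.00 = 8.51 mm
Ȳ = 463650.00 / 5670.00 = 81.77 mm

X̄ = 8.51 mm, Ȳ = 81.77 mm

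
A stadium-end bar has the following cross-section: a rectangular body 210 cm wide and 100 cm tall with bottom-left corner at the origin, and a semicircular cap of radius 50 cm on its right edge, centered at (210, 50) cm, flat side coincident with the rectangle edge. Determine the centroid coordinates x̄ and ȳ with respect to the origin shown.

Part | A | x̄ᵢ | ȳᵢ | A·x̄ᵢ | A·ȳᵢ
rectangular body | 21000.00 | 105.00 | 50.00 | 2205000.00 | 1050000.00
semicircular end | 3926.99 | 231.22 | 50.00 | 908001.40 | 196349.54
Σ | 24926.99 |  |  | 3113001.40 | 1246349.54
x̄ = 3113001.40 / 24926.99 = 124.88 cm
ȳ = 1246349.54 / 24926.99 = 50.00 cm

x̄ = 124.88 cm, ȳ = 50.00 cm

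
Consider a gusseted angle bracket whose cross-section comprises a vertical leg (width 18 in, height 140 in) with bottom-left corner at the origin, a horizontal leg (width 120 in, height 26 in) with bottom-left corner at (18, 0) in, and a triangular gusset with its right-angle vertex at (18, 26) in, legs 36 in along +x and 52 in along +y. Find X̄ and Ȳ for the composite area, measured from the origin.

X̄ = 44.73 in, Ȳ = 39.16 in

vertical leg: A = 18 × 140 = 2520.00, centroid at (9.00, 70.00).
horizontal leg: A = 120 × 26 = 3120.00, centroid at (78.00, 13.00).
gusset: A = ½·36·52 = 936.00, centroid at (30.00, 43.33).
ΣA = 6576.00 in², ΣAX̄ = 294120.00 in³, ΣAȲ = 257520.00 in³.
X̄ = 294120.00/6576.00 = 44.73 in; Ȳ = 257520.00/6576.00 = 39.16 in.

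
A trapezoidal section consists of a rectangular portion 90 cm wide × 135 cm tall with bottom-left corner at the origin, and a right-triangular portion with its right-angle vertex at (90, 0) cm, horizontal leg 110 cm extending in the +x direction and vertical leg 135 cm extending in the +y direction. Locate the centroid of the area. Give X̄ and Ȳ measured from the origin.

rectangular portion: A = 90 × 135 = 12150.00, centroid at (45.00, 67.50).
triangular portion: A = ½·110·135 = 7425.00, centroid at (126.67, 45.00).
ΣA = 19575.00 cm²
ΣAX̄ = (12150.00)(45.00) + (7425.00)(126.67) = 1487250.00 cm³
ΣAȲ = (12150.00)(67.50) + (7425.00)(45.00) = 1154250.00 cm³
X̄ = 1487250.00 / 19575.00 = 75.98 cm
Ȳ = 1154250.00 / 19575.00 = 58.97 cm

X̄ = 75.98 cm, Ȳ = 58.97 cm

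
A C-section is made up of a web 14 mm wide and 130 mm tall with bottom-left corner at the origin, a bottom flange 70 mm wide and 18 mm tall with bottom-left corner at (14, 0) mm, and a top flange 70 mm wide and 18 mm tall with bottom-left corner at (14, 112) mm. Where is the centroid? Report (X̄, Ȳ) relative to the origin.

X̄ = 31.39 mm, Ȳ = 65.00 mm

web: A = 14 × 130 = 1820.00, centroid at (7.00, 65.00).
bottom flange: A = 70 × 18 = 1260.00, centroid at (49.00, 9.00).
top flange: A = 70 × 18 = 1260.00, centroid at (49.00, 121.00).
ΣA = 4340.00 mm², ΣAX̄ = 136220.00 mm³, ΣAȲ = 282100.00 mm³.
X̄ = 136220.00/4340.00 = 31.39 mm; Ȳ = 282100.00/4340.00 = 65.00 mm.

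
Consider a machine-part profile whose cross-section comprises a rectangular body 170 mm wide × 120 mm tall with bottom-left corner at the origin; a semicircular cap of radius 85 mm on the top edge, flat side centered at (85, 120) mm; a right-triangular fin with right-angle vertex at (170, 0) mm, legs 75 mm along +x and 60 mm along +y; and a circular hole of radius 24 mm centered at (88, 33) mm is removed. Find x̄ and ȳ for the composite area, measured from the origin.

Part | A | x̄ᵢ | ȳᵢ | A·x̄ᵢ | A·ȳᵢ
rectangular body | 20400.00 | 85.00 | 60.00 | 1734000.00 | 1224000.00
semicircular top | 11349.00 | 85.00 | 156.08 | 964665.29 | 1771297.08
triangular fin | 2250.00 | 195.00 | 20.00 | 438750.00 | 45000.00
hole | -1809.56 | 88.00 | 33.00 | -159241.05 | -59715.39
Σ | 32189.45 |  |  | 2978174.25 | 2980581.69
x̄ = 2978174.25 / 32189.45 = 92.52 mm
ȳ = 2980581.69 / 32189.45 = 92.59 mm

x̄ = 92.52 mm, ȳ = 92.59 mm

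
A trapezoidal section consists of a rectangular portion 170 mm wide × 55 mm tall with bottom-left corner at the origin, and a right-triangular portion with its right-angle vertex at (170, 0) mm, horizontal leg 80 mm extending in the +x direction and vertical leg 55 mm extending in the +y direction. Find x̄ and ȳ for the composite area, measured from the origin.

x̄ = 106.27 mm, ȳ = 25.75 mm

Part | A | x̄ᵢ | ȳᵢ | A·x̄ᵢ | A·ȳᵢ
rectangular portion | 9350.00 | 85.00 | 27.50 | 794750.00 | 257125.00
triangular portion | 2200.00 | 196.67 | 18.33 | 432666.67 | 40333.33
Σ | 11550.00 |  |  | 1227416.67 | 297458.33
x̄ = 1227416.67 / 11550.00 = 106.27 mm
ȳ = 297458.33 / 11550.00 = 25.75 mm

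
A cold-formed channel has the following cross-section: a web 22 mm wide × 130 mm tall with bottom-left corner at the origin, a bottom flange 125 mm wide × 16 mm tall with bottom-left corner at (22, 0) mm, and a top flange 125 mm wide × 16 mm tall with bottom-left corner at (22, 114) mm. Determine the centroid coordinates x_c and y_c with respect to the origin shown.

x_c = 53.86 mm, y_c = 65.00 mm

web: A = 22 × 130 = 2860.00, centroid at (11.00, 65.00).
bottom flange: A = 125 × 16 = 2000.00, centroid at (84.50, 8.00).
top flange: A = 125 × 16 = 2000.00, centroid at (84.50, 122.00).
ΣA = 6860.00 mm², ΣAx_c = 369460.00 mm³, ΣAy_c = 445900.00 mm³.
x_c = 369460.00/6860.00 = 53.86 mm; y_c = 445900.00/6860.00 = 65.00 mm.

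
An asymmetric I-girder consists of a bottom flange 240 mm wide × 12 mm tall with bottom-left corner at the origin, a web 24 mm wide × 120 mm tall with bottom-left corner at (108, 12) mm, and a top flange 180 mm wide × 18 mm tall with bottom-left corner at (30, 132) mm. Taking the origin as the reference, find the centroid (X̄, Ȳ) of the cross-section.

bottom flange: A = 240 × 12 = 2880.00, centroid at (120.00, 6.00).
web: A = 24 × 120 = 2880.00, centroid at (120.00, 72.00).
top flange: A = 180 × 18 = 3240.00, centroid at (120.00, 141.00).
ΣA = 9000.00 mm², ΣAX̄ = 1080000.00 mm³, ΣAȲ = 681480.00 mm³.
X̄ = 1080000.00/9000.00 = 120.00 mm; Ȳ = 681480.00/9000.00 = 75.72 mm.

X̄ = 120.00 mm, Ȳ = 75.72 mm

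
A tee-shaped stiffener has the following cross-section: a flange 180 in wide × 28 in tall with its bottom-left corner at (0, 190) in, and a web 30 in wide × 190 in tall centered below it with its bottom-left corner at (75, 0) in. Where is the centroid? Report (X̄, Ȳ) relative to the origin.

Part | A | x̄ᵢ | ȳᵢ | A·x̄ᵢ | A·ȳᵢ
web | 5700.00 | 90.00 | 95.00 | 513000.00 | 541500.00
flange | 5040.00 | 90.00 | 204.00 | 453600.00 | 1028160.00
Σ | 10740.00 |  |  | 966600.00 | 1569660.00
X̄ = 966600.00 / 10740.00 = 90.00 in
Ȳ = 1569660.00 / 10740.00 = 146.15 in

X̄ = 90.00 in, Ȳ = 146.15 in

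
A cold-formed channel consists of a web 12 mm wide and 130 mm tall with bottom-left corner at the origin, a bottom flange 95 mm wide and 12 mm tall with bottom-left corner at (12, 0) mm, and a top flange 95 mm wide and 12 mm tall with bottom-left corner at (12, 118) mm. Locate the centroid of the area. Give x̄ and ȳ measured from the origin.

web: A = 12 × 130 = 1560.00, centroid at (6.00, 65.00).
bottom flange: A = 95 × 12 = 1140.00, centroid at (59.50, 6.00).
top flange: A = 95 × 12 = 1140.00, centroid at (59.50, 124.00).
ΣA = 3840.00 mm², ΣAx̄ = 145020.00 mm³, ΣAȳ = 249600.00 mm³.
x̄ = 145020.00/3840.00 = 37.77 mm; ȳ = 249600.00/3840.00 = 65.00 mm.

x̄ = 37.77 mm, ȳ = 65.00 mm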